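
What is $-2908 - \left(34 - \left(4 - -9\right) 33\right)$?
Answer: $-2513$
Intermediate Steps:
$-2908 - \left(34 - \left(4 - -9\right) 33\right) = -2908 - \left(34 - \left(4 + 9\right) 33\right) = -2908 + \left(13 \cdot 33 - 34\right) = -2908 + \left(429 - 34\right) = -2908 + 395 = -2513$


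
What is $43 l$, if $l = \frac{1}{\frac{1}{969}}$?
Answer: $41667$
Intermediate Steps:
$l = 969$ ($l = \frac{1}{\frac{1}{969}} = 969$)
$43 l = 43 \cdot 969 = 41667$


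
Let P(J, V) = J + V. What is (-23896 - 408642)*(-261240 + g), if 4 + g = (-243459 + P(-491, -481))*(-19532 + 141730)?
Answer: 12919581582857116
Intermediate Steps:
g = -29868979342 (g = -4 + (-243459 + (-491 - 481))*(-19532 + 141730) = -4 + (-243459 - 972)*122198 = -4 - 244431*122198 = -4 - 29868979338 = -29868979342)
(-23896 - 408642)*(-261240 + g) = (-23896 - 408642)*(-261240 - 29868979342) = -432538*(-29869240582) = 12919581582857116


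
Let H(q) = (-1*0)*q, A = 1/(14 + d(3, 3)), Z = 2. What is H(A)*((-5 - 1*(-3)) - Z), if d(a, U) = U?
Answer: 0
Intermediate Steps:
A = 1/17 (A = 1/(14 + 3) = 1/17 ≈ 0.058824)
H(q) = 0 (H(q) = 0*q = 0)
H(A)*((-5 - 1*(-3)) - Z) = 0*((-5 - 1*(-3)) - 1*2) = 0*((-5 + 3) - 2) = 0*(-2 - 2) = 0*(-4) = 0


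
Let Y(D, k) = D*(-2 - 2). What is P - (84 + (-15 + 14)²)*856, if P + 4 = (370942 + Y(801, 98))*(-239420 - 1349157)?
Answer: -584180201590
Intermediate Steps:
Y(D, k) = -4*D (Y(D, k) = D*(-4) = -4*D)
P = -584180128830 (P = -4 + (370942 - 4*801)*(-239420 - 1349157) = -4 + (370942 - 3204)*(-1588577) = -4 + 367738*(-1588577) = -4 - 584180128826 = -584180128830)
P - (84 + (-15 + 14)²)*856 = -584180128830 - (84 + (-15 + 14)²)*856 = -584180128830 - (84 + (-1)²)*856 = -584180128830 - (84 + 1)*856 = -584180128830 - 85*856 = -584180128830 - 1*72760 = -584180128830 - 72760 = -584180201590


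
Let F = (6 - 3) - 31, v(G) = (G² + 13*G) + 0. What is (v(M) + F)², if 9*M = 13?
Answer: 334084/6561 ≈ 50.920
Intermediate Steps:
M = 13/9 (M = (⅑)*13 = 13/9 ≈ 1.4444)
v(G) = G² + 13*G
F = -28 (F = 3 - 31 = -28)
(v(M) + F)² = (13*(13 + 13/9)/9 - 28)² = ((13/9)*(130/9) - 28)² = (1690/81 - 28)² = (-578/81)² = 334084/6561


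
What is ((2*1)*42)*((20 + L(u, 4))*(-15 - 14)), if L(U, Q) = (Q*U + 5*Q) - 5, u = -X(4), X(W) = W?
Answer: -46284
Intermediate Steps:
u = -4 (u = -1*4 = -4)
L(U, Q) = -5 + 5*Q + Q*U (L(U, Q) = (5*Q + Q*U) - 5 = -5 + 5*Q + Q*U)
((2*1)*42)*((20 + L(u, 4))*(-15 - 14)) = ((2*1)*42)*((20 + (-5 + 5*4 + 4*(-4)))*(-15 - 14)) = (2*42)*((20 + (-5 + 20 - 16))*(-29)) = 84*((20 - 1)*(-29)) = 84*(19*(-29)) = 84*(-551) = -46284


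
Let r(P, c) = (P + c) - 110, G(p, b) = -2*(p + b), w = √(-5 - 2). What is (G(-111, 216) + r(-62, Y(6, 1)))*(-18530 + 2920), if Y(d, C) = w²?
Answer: 6072290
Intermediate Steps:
w = I*√7 (w = √(-7) = I*√7 ≈ 2.6458*I)
Y(d, C) = -7 (Y(d, C) = (I*√7)² = -7)
G(p, b) = -2*b - 2*p (G(p, b) = -2*(b + p) = -2*b - 2*p)
r(P, c) = -110 + P + c
(G(-111, 216) + r(-62, Y(6, 1)))*(-18530 + 2920) = ((-2*216 - 2*(-111)) + (-110 - 62 - 7))*(-18530 + 2920) = ((-432 + 222) - 179)*(-15610) = (-210 - 179)*(-15610) = -389*(-15610) = 6072290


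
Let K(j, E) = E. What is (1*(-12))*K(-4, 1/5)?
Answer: -12/5 ≈ -2.4000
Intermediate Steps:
(1*(-12))*K(-4, 1/5) = (1*(-12))/5 = -12*⅕ = -12/5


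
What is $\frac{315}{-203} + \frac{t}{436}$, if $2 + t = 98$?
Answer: $- \frac{4209}{3161} \approx -1.3315$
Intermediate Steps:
$t = 96$ ($t = -2 + 98 = 96$)
$\frac{315}{-203} + \frac{t}{436} = \frac{315}{-203} + \frac{96}{436} = 315 \left(- \frac{1}{203}\right) + 96 \cdot \frac{1}{436} = - \frac{45}{29} + \frac{24}{109} = - \frac{4209}{3161}$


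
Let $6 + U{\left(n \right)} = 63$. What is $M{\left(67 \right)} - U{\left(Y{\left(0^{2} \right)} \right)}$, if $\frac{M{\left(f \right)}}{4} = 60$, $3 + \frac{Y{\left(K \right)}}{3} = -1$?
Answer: $183$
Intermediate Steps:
$Y{\left(K \right)} = -12$ ($Y{\left(K \right)} = -9 + 3 \left(-1\right) = -9 - 3 = -12$)
$U{\left(n \right)} = 57$ ($U{\left(n \right)} = -6 + 63 = 57$)
$M{\left(f \right)} = 240$ ($M{\left(f \right)} = 4 \cdot 60 = 240$)
$M{\left(67 \right)} - U{\left(Y{\left(0^{2} \right)} \right)} = 240 - 57 = 183$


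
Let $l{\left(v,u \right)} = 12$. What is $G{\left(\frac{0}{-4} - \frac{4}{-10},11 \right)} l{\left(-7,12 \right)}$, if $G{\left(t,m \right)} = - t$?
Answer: $- \frac{24}{5} \approx -4.8$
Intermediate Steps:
$G{\left(\frac{0}{-4} - \frac{4}{-10},11 \right)} l{\left(-7,12 \right)} = - (\frac{0}{-4} - \frac{4}{-10}) 12 = - (0 \left(- \frac{1}{4}\right) - - \frac{2}{5}) 12 = - (0 + \frac{2}{5}) 12 = \left(-1\right) \frac{2}{5} \cdot 12 = \left(- \frac{2}{5}\right) 12 = - \frac{24}{5}$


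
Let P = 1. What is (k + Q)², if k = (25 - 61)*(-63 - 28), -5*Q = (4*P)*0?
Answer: 10732176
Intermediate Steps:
Q = 0 (Q = -4*1*0/5 = -4*0/5 = -⅕*0 = 0)
k = 3276 (k = -36*(-91) = 3276)
(k + Q)² = (3276 + 0)² = 3276² = 10732176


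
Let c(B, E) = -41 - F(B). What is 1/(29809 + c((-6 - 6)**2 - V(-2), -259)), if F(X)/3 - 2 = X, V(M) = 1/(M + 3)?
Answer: 1/29333 ≈ 3.4091e-5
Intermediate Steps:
V(M) = 1/(3 + M)
F(X) = 6 + 3*X
c(B, E) = -47 - 3*B (c(B, E) = -41 - (6 + 3*B) = -41 + (-6 - 3*B) = -47 - 3*B)
1/(29809 + c((-6 - 6)**2 - V(-2), -259)) = 1/(29809 + (-47 - 3*((-6 - 6)**2 - 1/(3 - 2)))) = 1/(29809 + (-47 - 3*((-12)**2 - 1/1))) = 1/(29809 + (-47 - 3*(144 - 1*1))) = 1/(29809 + (-47 - 3*(144 - 1))) = 1/(29809 + (-47 - 3*143)) = 1/(29809 + (-47 - 429)) = 1/(29809 - 476) = 1/29333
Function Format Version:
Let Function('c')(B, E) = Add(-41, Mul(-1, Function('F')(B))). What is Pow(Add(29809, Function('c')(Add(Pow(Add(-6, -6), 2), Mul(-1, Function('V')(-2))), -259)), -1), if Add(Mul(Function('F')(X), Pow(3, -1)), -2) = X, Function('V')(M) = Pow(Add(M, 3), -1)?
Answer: Rational(1, 29333) ≈ 3.4091e-5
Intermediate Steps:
Function('V')(M) = Pow(Add(3, M), -1)
Function('F')(X) = Add(6, Mul(3, X))
Function('c')(B, E) = Add(-47, Mul(-3, B)) (Function('c')(B, E) = Add(-41, Mul(-1, Add(6, Mul(3, B)))) = Add(-41, Add(-6, Mul(-3, B))) = Add(-47, Mul(-3, B)))
Pow(Add(29809, Function('c')(Add(Pow(Add(-6, -6), 2), Mul(-1, Function('V')(-2))), -259)), -1) = Pow(Add(29809, Add(-47, Mul(-3, Add(Pow(Add(-6, -6), 2), Mul(-1, Pow(Add(3, -2), -1)))))), -1) = Pow(Add(29809, Add(-47, Mul(-3, Add(Pow(-12, 2), Mul(-1, Pow(1, -1)))))), -1) = Pow(Add(29809, Add(-47, Mul(-3, Add(144, Mul(-1, 1))))), -1) = Pow(Add(29809, Add(-47, Mul(-3, Add(144, -1)))), -1) = Pow(Add(29809, Add(-47, Mul(-3, 143))), -1) = Pow(Add(29809, Add(-47, -429)), -1) = Pow(Add(29809, -476), -1) = Pow(29333, -1) = Rational(1, 29333)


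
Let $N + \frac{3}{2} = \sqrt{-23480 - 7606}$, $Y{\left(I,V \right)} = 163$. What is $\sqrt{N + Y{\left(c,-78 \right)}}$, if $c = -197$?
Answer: $\frac{\sqrt{646 + 12 i \sqrt{3454}}}{2} \approx 14.153 + 6.2289 i$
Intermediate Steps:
$N = - \frac{3}{2} + 3 i \sqrt{3454}$ ($N = - \frac{3}{2} + \sqrt{-23480 - 7606} = - \frac{3}{2} + \sqrt{-31086} = - \frac{3}{2} + 3 i \sqrt{3454} \approx -1.5 + 176.31 i$)
$\sqrt{N + Y{\left(c,-78 \right)}} = \sqrt{\left(- \frac{3}{2} + 3 i \sqrt{3454}\right) + 163} = \sqrt{\frac{323}{2} + 3 i \sqrt{3454}}$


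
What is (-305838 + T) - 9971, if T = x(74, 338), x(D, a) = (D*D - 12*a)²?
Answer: 1700591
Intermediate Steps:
x(D, a) = (D² - 12*a)²
T = 2016400 (T = (74² - 12*338)² = (5476 - 4056)² = 1420² = 2016400)
(-305838 + T) - 9971 = (-305838 + 2016400) - 9971 = 1710562 - 9971 = 1700591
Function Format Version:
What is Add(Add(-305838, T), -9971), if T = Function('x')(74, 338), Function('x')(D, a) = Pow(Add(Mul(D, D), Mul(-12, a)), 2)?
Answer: 1700591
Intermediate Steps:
Function('x')(D, a) = Pow(Add(Pow(D, 2), Mul(-12, a)), 2)
T = 2016400 (T = Pow(Add(Pow(74, 2), Mul(-12, 338)), 2) = Pow(Add(5476, -4056), 2) = Pow(1420, 2) = 2016400)
Add(Add(-305838, T), -9971) = Add(Add(-305838, 2016400), -9971) = Add(1710562, -9971) = 1700591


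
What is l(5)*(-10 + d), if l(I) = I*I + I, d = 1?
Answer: -270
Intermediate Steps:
l(I) = I + I² (l(I) = I² + I = I + I²)
l(5)*(-10 + d) = (5*(1 + 5))*(-10 + 1) = (5*6)*(-9) = 30*(-9) = -270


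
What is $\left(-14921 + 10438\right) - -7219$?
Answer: $2736$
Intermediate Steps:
$\left(-14921 + 10438\right) - -7219 = -4483 + 7219 = 2736$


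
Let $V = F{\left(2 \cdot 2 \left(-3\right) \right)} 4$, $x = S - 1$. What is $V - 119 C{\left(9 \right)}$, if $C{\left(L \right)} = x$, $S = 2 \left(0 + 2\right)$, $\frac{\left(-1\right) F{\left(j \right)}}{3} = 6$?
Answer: $-429$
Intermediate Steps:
$F{\left(j \right)} = -18$ ($F{\left(j \right)} = \left(-3\right) 6 = -18$)
$S = 4$ ($S = 2 \cdot 2 = 4$)
$x = 3$ ($x = 4 - 1 = 3$)
$V = -72$ ($V = \left(-18\right) 4 = -72$)
$C{\left(L \right)} = 3$
$V - 119 C{\left(9 \right)} = -72 - 357 = -429$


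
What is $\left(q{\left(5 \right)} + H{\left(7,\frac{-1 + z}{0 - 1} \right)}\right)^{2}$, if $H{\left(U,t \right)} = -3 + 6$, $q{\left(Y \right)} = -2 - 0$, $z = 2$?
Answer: $1$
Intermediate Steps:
$q{\left(Y \right)} = -2$ ($q{\left(Y \right)} = -2 + 0 = -2$)
$H{\left(U,t \right)} = 3$
$\left(q{\left(5 \right)} + H{\left(7,\frac{-1 + z}{0 - 1} \right)}\right)^{2} = \left(-2 + 3\right)^{2} = 1^{2} = 1$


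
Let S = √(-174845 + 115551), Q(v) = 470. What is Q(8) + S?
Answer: 470 + I*√59294 ≈ 470.0 + 243.5*I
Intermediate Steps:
S = I*√59294 (S = √(-59294) = I*√59294 ≈ 243.5*I)
Q(8) + S = 470 + I*√59294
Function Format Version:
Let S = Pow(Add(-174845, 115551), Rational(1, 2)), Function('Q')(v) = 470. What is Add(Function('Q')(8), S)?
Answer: Add(470, Mul(I, Pow(59294, Rational(1, 2)))) ≈ Add(470.00, Mul(243.50, I))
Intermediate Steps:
S = Mul(I, Pow(59294, Rational(1, 2))) (S = Pow(-59294, Rational(1, 2)) = Mul(I, Pow(59294, Rational(1, 2))) ≈ Mul(243.50, I))
Add(Function('Q')(8), S) = Add(470, Mul(I, Pow(59294, Rational(1, 2))))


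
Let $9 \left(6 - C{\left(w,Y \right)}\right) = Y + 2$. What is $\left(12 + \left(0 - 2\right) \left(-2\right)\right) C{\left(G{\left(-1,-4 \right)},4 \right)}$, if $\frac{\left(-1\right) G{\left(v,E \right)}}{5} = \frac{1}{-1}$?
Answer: $\frac{256}{3} \approx 85.333$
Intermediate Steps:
$G{\left(v,E \right)} = 5$ ($G{\left(v,E \right)} = - \frac{5}{-1} = \left(-5\right) \left(-1\right) = 5$)
$C{\left(w,Y \right)} = \frac{52}{9} - \frac{Y}{9}$ ($C{\left(w,Y \right)} = 6 - \frac{Y + 2}{9} = 6 - \frac{2 + Y}{9} = 6 - \left(\frac{2}{9} + \frac{Y}{9}\right) = \frac{52}{9} - \frac{Y}{9}$)
$\left(12 + \left(0 - 2\right) \left(-2\right)\right) C{\left(G{\left(-1,-4 \right)},4 \right)} = \left(12 + \left(0 - 2\right) \left(-2\right)\right) \left(\frac{52}{9} - \frac{4}{9}\right) = \left(12 - -4\right) \left(\frac{52}{9} - \frac{4}{9}\right) = \left(12 + 4\right) \frac{16}{3} = 16 \cdot \frac{16}{3} = \frac{256}{3}$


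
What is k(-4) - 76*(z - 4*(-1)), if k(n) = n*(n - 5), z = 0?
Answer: -268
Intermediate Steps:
k(n) = n*(-5 + n)
k(-4) - 76*(z - 4*(-1)) = -4*(-5 - 4) - 76*(0 - 4*(-1)) = -4*(-9) - 76*(0 + 4) = 36 - 76*4 = 36 - 304 = -268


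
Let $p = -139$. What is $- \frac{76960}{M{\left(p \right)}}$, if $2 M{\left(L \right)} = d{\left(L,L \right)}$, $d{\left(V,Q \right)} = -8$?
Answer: $19240$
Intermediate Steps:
$M{\left(L \right)} = -4$ ($M{\left(L \right)} = \frac{1}{2} \left(-8\right) = -4$)
$- \frac{76960}{M{\left(p \right)}} = - \frac{76960}{-4} = \left(-76960\right) \left(- \frac{1}{4}\right) = 19240$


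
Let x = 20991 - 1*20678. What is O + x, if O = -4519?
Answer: -4206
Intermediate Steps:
x = 313 (x = 20991 - 20678 = 313)
O + x = -4519 + 313 = -4206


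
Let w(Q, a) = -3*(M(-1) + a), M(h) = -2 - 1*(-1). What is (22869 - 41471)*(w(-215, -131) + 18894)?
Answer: -358832580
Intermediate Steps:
M(h) = -1 (M(h) = -2 + 1 = -1)
w(Q, a) = 3 - 3*a (w(Q, a) = -3*(-1 + a) = 3 - 3*a)
(22869 - 41471)*(w(-215, -131) + 18894) = (22869 - 41471)*((3 - 3*(-131)) + 18894) = -18602*((3 + 393) + 18894) = -18602*(396 + 18894) = -18602*19290 = -358832580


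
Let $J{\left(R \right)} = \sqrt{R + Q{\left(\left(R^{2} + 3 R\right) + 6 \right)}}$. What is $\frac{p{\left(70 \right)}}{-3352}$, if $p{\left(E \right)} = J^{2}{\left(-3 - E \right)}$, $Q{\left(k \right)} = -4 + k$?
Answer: $- \frac{5039}{3352} \approx -1.5033$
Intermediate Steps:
$J{\left(R \right)} = \sqrt{2 + R^{2} + 4 R}$ ($J{\left(R \right)} = \sqrt{R - \left(-2 - R^{2} - 3 R\right)} = \sqrt{R + \left(2 + R^{2} + 3 R\right)} = \sqrt{2 + R^{2} + 4 R}$)
$p{\left(E \right)} = -10 + \left(-3 - E\right)^{2} - 4 E$ ($p{\left(E \right)} = \left(\sqrt{2 + \left(-3 - E\right)^{2} + 4 \left(-3 - E\right)}\right)^{2} = \left(\sqrt{2 + \left(-3 - E\right)^{2} - \left(12 + 4 E\right)}\right)^{2} = \left(\sqrt{-10 + \left(-3 - E\right)^{2} - 4 E}\right)^{2} = -10 + \left(-3 - E\right)^{2} - 4 E$)
$\frac{p{\left(70 \right)}}{-3352} = \frac{-1 + 70^{2} + 2 \cdot 70}{-3352} = \left(-1 + 4900 + 140\right) \left(- \frac{1}{3352}\right) = 5039 \left(- \frac{1}{3352}\right) = - \frac{5039}{3352}$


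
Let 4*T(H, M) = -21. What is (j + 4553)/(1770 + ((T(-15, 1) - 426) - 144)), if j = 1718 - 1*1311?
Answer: 19840/4779 ≈ 4.1515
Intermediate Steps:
T(H, M) = -21/4 (T(H, M) = (¼)*(-21) = -21/4)
j = 407 (j = 1718 - 1311 = 407)
(j + 4553)/(1770 + ((T(-15, 1) - 426) - 144)) = (407 + 4553)/(1770 + ((-21/4 - 426) - 144)) = 4960/(1770 + (-1725/4 - 144)) = 4960/(1770 - 2301/4) = 4960/(4779/4) = 4960*(4/4779) = 19840/4779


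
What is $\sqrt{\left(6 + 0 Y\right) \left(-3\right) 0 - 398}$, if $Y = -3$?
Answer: $i \sqrt{398} \approx 19.95 i$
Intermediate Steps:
$\sqrt{\left(6 + 0 Y\right) \left(-3\right) 0 - 398} = \sqrt{\left(6 + 0 \left(-3\right)\right) \left(-3\right) 0 - 398} = \sqrt{\left(6 + 0\right) \left(-3\right) 0 - 398} = \sqrt{6 \left(-3\right) 0 - 398} = \sqrt{\left(-18\right) 0 - 398} = \sqrt{0 - 398} = \sqrt{-398} = i \sqrt{398}$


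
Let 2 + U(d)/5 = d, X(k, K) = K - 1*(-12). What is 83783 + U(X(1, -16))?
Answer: 83753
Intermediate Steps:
X(k, K) = 12 + K (X(k, K) = K + 12 = 12 + K)
U(d) = -10 + 5*d
83783 + U(X(1, -16)) = 83783 + (-10 + 5*(12 - 16)) = 83783 + (-10 + 5*(-4)) = 83783 + (-10 - 20) = 83783 - 30 = 83753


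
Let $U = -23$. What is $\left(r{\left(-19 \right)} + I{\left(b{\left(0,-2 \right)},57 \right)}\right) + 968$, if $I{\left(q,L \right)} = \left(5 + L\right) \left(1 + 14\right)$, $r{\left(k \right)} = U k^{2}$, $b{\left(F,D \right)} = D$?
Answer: $-6405$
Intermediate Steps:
$r{\left(k \right)} = - 23 k^{2}$
$I{\left(q,L \right)} = 75 + 15 L$ ($I{\left(q,L \right)} = \left(5 + L\right) 15 = 75 + 15 L$)
$\left(r{\left(-19 \right)} + I{\left(b{\left(0,-2 \right)},57 \right)}\right) + 968 = \left(- 23 \left(-19\right)^{2} + \left(75 + 15 \cdot 57\right)\right) + 968 = \left(\left(-23\right) 361 + \left(75 + 855\right)\right) + 968 = \left(-8303 + 930\right) + 968 = -7373 + 968 = -6405$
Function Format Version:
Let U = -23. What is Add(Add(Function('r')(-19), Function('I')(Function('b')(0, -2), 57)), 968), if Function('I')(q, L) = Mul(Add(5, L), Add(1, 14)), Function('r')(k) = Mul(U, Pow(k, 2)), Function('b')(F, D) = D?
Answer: -6405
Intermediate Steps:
Function('r')(k) = Mul(-23, Pow(k, 2))
Function('I')(q, L) = Add(75, Mul(15, L)) (Function('I')(q, L) = Mul(Add(5, L), 15) = Add(75, Mul(15, L)))
Add(Add(Function('r')(-19), Function('I')(Function('b')(0, -2), 57)), 968) = Add(Add(Mul(-23, Pow(-19, 2)), Add(75, Mul(15, 57))), 968) = Add(Add(Mul(-23, 361), Add(75, 855)), 968) = Add(Add(-8303, 930), 968) = Add(-7373, 968) = -6405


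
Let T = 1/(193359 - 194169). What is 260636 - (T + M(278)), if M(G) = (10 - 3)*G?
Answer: 209538901/810 ≈ 2.5869e+5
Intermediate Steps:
M(G) = 7*G
T = -1/810 (T = 1/(-810) = -1/810 ≈ -0.0012346)
260636 - (T + M(278)) = 260636 - (-1/810 + 7*278) = 260636 - (-1/810 + 1946) = 260636 - 1*1576259/810 = 260636 - 1576259/810 = 209538901/810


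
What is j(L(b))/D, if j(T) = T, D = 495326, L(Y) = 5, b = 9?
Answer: 5/495326 ≈ 1.0094e-5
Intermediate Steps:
j(L(b))/D = 5/495326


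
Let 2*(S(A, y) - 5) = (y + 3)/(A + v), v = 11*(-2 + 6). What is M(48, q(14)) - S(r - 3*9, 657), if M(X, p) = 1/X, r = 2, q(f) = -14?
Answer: -20381/912 ≈ -22.348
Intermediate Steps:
v = 44 (v = 11*4 = 44)
S(A, y) = 5 + (3 + y)/(2*(44 + A)) (S(A, y) = 5 + ((y + 3)/(A + 44))/2 = 5 + ((3 + y)/(44 + A))/2 = 5 + (3 + y)/(2*(44 + A)))
M(48, q(14)) - S(r - 3*9, 657) = 1/48 - (443 + 657 + 10*(2 - 3*9))/(2*(44 + (2 - 3*9))) = 1/48 - (443 + 657 + 10*(2 - 27))/(2*(44 + (2 - 27))) = 1/48 - (443 + 657 + 10*(-25))/(2*(44 - 25)) = 1/48 - (443 + 657 - 250)/(2*19) = 1/48 - 850/(2*19) = 1/48 - 1*425/19 = 1/48 - 425/19 = -20381/912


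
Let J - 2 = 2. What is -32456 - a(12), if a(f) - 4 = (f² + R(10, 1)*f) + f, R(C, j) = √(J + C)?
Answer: -32616 - 12*√14 ≈ -32661.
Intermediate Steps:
J = 4 (J = 2 + 2 = 4)
R(C, j) = √(4 + C)
a(f) = 4 + f + f² + f*√14 (a(f) = 4 + ((f² + √(4 + 10)*f) + f) = 4 + ((f² + √14*f) + f) = 4 + ((f² + f*√14) + f) = 4 + (f + f² + f*√14) = 4 + f + f² + f*√14)
-32456 - a(12) = -32456 - (4 + 12 + 12² + 12*√14) = -32456 - (4 + 12 + 144 + 12*√14) = -32456 - (160 + 12*√14) = -32456 + (-160 - 12*√14) = -32616 - 12*√14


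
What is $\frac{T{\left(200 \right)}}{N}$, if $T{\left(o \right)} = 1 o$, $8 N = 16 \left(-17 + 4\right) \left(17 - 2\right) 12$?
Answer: $- \frac{5}{117} \approx -0.042735$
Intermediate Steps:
$N = -4680$ ($N = \frac{16 \left(-17 + 4\right) \left(17 - 2\right) 12}{8} = \frac{16 \left(\left(-13\right) 15\right) 12}{8} = \frac{16 \left(-195\right) 12}{8} = \frac{\left(-3120\right) 12}{8} = \frac{1}{8} \left(-37440\right) = -4680$)
$T{\left(o \right)} = o$
$\frac{T{\left(200 \right)}}{N} = \frac{200}{-4680} = 200 \left(- \frac{1}{4680}\right) = - \frac{5}{117}$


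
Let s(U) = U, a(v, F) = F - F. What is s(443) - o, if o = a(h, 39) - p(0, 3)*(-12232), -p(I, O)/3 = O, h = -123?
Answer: 110531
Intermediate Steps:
p(I, O) = -3*O
a(v, F) = 0
o = -110088 (o = 0 - (-3*3)*(-12232) = 0 - (-9)*(-12232) = 0 - 1*110088 = 0 - 110088 = -110088)
s(443) - o = 443 - 1*(-110088) = 443 + 110088 = 110531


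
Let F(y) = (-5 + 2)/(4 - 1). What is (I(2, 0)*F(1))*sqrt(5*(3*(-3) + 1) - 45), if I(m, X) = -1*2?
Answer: 2*I*sqrt(85) ≈ 18.439*I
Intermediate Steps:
F(y) = -1 (F(y) = -3/3 = -3*1/3 = -1)
I(m, X) = -2
(I(2, 0)*F(1))*sqrt(5*(3*(-3) + 1) - 45) = (-2*(-1))*sqrt(5*(3*(-3) + 1) - 45) = 2*sqrt(5*(-9 + 1) - 45) = 2*sqrt(5*(-8) - 45) = 2*sqrt(-40 - 45) = 2*sqrt(-85) = 2*(I*sqrt(85)) = 2*I*sqrt(85)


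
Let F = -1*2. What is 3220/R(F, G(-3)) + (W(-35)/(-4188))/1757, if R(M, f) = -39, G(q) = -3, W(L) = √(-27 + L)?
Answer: -3220/39 - I*√62/7358316 ≈ -82.564 - 1.0701e-6*I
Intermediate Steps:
F = -2
3220/R(F, G(-3)) + (W(-35)/(-4188))/1757 = 3220/(-39) + (√(-27 - 35)/(-4188))/1757 = 3220*(-1/39) + (√(-62)*(-1/4188))*(1/1757) = -3220/39 + ((I*√62)*(-1/4188))*(1/1757) = -3220/39 - I*√62/4188*(1/1757) = -3220/39 - I*√62/7358316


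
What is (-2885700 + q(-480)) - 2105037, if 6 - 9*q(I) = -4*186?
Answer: -14971961/3 ≈ -4.9907e+6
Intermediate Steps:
q(I) = 250/3 (q(I) = ⅔ - (-4)*186/9 = ⅔ - ⅑*(-744) = ⅔ + 248/3 = 250/3)
(-2885700 + q(-480)) - 2105037 = (-2885700 + 250/3) - 2105037 = -8656850/3 - 2105037 = -14971961/3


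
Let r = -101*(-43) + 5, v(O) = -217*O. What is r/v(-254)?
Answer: 2174/27559 ≈ 0.078885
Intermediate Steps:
r = 4348 (r = 4343 + 5 = 4348)
r/v(-254) = 4348/((-217*(-254))) = 4348/55118 = 4348*(1/55118) = 2174/27559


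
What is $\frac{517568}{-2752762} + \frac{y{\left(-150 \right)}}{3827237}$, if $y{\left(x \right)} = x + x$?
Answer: $- \frac{990840614108}{5267736289297} \approx -0.1881$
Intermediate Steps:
$y{\left(x \right)} = 2 x$
$\frac{517568}{-2752762} + \frac{y{\left(-150 \right)}}{3827237} = \frac{517568}{-2752762} + \frac{2 \left(-150\right)}{3827237} = 517568 \left(- \frac{1}{2752762}\right) - \frac{300}{3827237} = - \frac{258784}{1376381} - \frac{300}{3827237} = - \frac{990840614108}{5267736289297}$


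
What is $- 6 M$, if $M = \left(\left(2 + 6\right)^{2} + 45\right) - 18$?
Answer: $-546$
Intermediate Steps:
$M = 91$ ($M = \left(8^{2} + 45\right) - 18 = \left(64 + 45\right) - 18 = 109 - 18 = 91$)
$- 6 M = \left(-6\right) 91 = -546$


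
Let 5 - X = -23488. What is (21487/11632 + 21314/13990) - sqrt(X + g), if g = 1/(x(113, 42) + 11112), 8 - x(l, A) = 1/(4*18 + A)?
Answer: 274263789/81365840 - sqrt(770479330196931)/181097 ≈ -149.90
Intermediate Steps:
X = 23493 (X = 5 - 1*(-23488) = 5 + 23488 = 23493)
x(l, A) = 8 - 1/(72 + A) (x(l, A) = 8 - 1/(4*18 + A) = 8 - 1/(72 + A))
g = 114/1267679 (g = 1/((575 + 8*42)/(72 + 42) + 11112) = 1/((575 + 336)/114 + 11112) = 1/((1/114)*911 + 11112) = 1/(911/114 + 11112) = 1/(1267679/114) = 114/1267679 ≈ 8.9928e-5)
(21487/11632 + 21314/13990) - sqrt(X + g) = (21487/11632 + 21314/13990) - sqrt(23493 + 114/1267679) = (21487*(1/11632) + 21314*(1/13990)) - sqrt(29781582861/1267679) = (21487/11632 + 10657/6995) - sqrt(770479330196931)/181097 = 274263789/81365840 - sqrt(770479330196931)/181097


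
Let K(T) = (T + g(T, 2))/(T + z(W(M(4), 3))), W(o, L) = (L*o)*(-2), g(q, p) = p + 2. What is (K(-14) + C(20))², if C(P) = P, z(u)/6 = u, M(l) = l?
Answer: 2512225/6241 ≈ 402.54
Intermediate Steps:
g(q, p) = 2 + p
W(o, L) = -2*L*o
z(u) = 6*u
K(T) = (4 + T)/(-144 + T) (K(T) = (T + (2 + 2))/(T + 6*(-2*3*4)) = (T + 4)/(T + 6*(-24)) = (4 + T)/(T - 144) = (4 + T)/(-144 + T))
(K(-14) + C(20))² = ((4 - 14)/(-144 - 14) + 20)² = (-10/(-158) + 20)² = (-1/158*(-10) + 20)² = (5/79 + 20)² = (1585/79)² = 2512225/6241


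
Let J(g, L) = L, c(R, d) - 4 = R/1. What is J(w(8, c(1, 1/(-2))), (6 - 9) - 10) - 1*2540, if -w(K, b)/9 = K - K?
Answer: -2553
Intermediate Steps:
c(R, d) = 4 + R (c(R, d) = 4 + R/1 = 4 + R*1 = 4 + R)
w(K, b) = 0 (w(K, b) = -9*(K - K) = -9*0 = 0)
J(w(8, c(1, 1/(-2))), (6 - 9) - 10) - 1*2540 = ((6 - 9) - 10) - 1*2540 = (-3 - 10) - 2540 = -13 - 2540 = -2553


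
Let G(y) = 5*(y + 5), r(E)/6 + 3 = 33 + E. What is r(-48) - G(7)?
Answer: -168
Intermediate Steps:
r(E) = 180 + 6*E (r(E) = -18 + 6*(33 + E) = -18 + (198 + 6*E) = 180 + 6*E)
G(y) = 25 + 5*y (G(y) = 5*(5 + y) = 25 + 5*y)
r(-48) - G(7) = (180 + 6*(-48)) - (25 + 5*7) = (180 - 288) - (25 + 35) = -108 - 1*60 = -108 - 60 = -168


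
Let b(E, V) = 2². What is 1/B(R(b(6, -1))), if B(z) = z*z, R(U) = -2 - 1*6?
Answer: 1/64 ≈ 0.015625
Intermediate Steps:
b(E, V) = 4
R(U) = -8 (R(U) = -2 - 6 = -8)
B(z) = z²
1/B(R(b(6, -1))) = 1/((-8)²) = 1/64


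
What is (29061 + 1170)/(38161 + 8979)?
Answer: 30231/47140 ≈ 0.64130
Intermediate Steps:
(29061 + 1170)/(38161 + 8979) = 30231/47140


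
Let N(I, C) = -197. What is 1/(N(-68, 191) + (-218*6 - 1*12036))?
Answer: -1/13541 ≈ -7.3850e-5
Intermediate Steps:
1/(N(-68, 191) + (-218*6 - 1*12036)) = 1/(-197 + (-218*6 - 1*12036)) = 1/(-197 + (-1308 - 12036)) = 1/(-197 - 13344) = 1/(-13541) = -1/13541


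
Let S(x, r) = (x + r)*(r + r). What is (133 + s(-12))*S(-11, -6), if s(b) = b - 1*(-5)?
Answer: 25704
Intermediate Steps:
S(x, r) = 2*r*(r + x) (S(x, r) = (r + x)*(2*r) = 2*r*(r + x))
s(b) = 5 + b (s(b) = b + 5 = 5 + b)
(133 + s(-12))*S(-11, -6) = (133 + (5 - 12))*(2*(-6)*(-6 - 11)) = (133 - 7)*(2*(-6)*(-17)) = 126*204 = 25704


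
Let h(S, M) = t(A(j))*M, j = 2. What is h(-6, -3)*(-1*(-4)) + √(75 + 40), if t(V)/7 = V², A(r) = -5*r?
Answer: -8400 + √115 ≈ -8389.3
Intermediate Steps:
t(V) = 7*V²
h(S, M) = 700*M (h(S, M) = (7*(-5*2)²)*M = (7*(-10)²)*M = (7*100)*M = 700*M)
h(-6, -3)*(-1*(-4)) + √(75 + 40) = (700*(-3))*(-1*(-4)) + √(75 + 40) = -2100*4 + √115 = -8400 + √115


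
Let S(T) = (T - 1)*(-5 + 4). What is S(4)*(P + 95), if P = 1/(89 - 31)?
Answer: -16533/58 ≈ -285.05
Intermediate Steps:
S(T) = 1 - T (S(T) = (-1 + T)*(-1) = 1 - T)
P = 1/58 ≈ 0.017241
S(4)*(P + 95) = (1 - 1*4)*(1/58 + 95) = (1 - 4)*(5511/58) = -3*5511/58 = -16533/58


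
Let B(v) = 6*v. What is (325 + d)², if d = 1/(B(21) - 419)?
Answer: 9067610176/85849 ≈ 1.0562e+5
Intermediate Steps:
d = -1/293 (d = 1/(6*21 - 419) = 1/(126 - 419) = 1/(-293) = -1/293 ≈ -0.0034130)
(325 + d)² = (325 - 1/293)² = (95224/293)² = 9067610176/85849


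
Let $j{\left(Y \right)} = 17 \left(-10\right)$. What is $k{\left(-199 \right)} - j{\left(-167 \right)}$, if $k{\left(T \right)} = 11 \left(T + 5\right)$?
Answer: $-1964$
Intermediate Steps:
$j{\left(Y \right)} = -170$
$k{\left(T \right)} = 55 + 11 T$ ($k{\left(T \right)} = 11 \left(5 + T\right) = 55 + 11 T$)
$k{\left(-199 \right)} - j{\left(-167 \right)} = \left(55 + 11 \left(-199\right)\right) - -170 = \left(55 - 2189\right) + 170 = -2134 + 170 = -1964$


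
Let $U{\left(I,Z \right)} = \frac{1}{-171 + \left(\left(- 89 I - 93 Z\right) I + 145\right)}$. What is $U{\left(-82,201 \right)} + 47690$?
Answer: $\frac{44559819161}{934364} \approx 47690.0$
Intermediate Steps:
$U{\left(I,Z \right)} = \frac{1}{-26 + I \left(- 93 Z - 89 I\right)}$ ($U{\left(I,Z \right)} = \frac{1}{-171 + \left(\left(- 93 Z - 89 I\right) I + 145\right)} = \frac{1}{-171 + \left(I \left(- 93 Z - 89 I\right) + 145\right)} = \frac{1}{-171 + \left(145 + I \left(- 93 Z - 89 I\right)\right)} = \frac{1}{-26 + I \left(- 93 Z - 89 I\right)}$)
$U{\left(-82,201 \right)} + 47690 = - \frac{1}{26 + 89 \left(-82\right)^{2} + 93 \left(-82\right) 201} + 47690 = - \frac{1}{26 + 89 \cdot 6724 - 1532826} + 47690 = - \frac{1}{26 + 598436 - 1532826} + 47690 = - \frac{1}{-934364} + 47690 = \left(-1\right) \left(- \frac{1}{934364}\right) + 47690 = \frac{1}{934364} + 47690 = \frac{44559819161}{934364}$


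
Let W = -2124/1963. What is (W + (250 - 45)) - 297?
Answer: -182720/1963 ≈ -93.082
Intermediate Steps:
W = -2124/1963 (W = -2124*1/1963 = -2124/1963 ≈ -1.0820)
(W + (250 - 45)) - 297 = (-2124/1963 + (250 - 45)) - 297 = (-2124/1963 + 205) - 297 = 400291/1963 - 297 = -182720/1963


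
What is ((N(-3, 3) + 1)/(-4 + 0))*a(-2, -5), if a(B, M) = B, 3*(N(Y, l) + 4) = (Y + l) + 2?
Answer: -7/6 ≈ -1.1667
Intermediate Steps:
N(Y, l) = -10/3 + Y/3 + l/3 (N(Y, l) = -4 + ((Y + l) + 2)/3 = -4 + (2 + Y + l)/3 = -4 + (⅔ + Y/3 + l/3) = -10/3 + Y/3 + l/3)
((N(-3, 3) + 1)/(-4 + 0))*a(-2, -5) = (((-10/3 + (⅓)*(-3) + (⅓)*3) + 1)/(-4 + 0))*(-2) = (((-10/3 - 1 + 1) + 1)/(-4))*(-2) = -(-10/3 + 1)/4*(-2) = -¼*(-7/3)*(-2) = (7/12)*(-2) = -7/6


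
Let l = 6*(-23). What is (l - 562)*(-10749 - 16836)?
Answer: 19309500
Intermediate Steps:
l = -138
(l - 562)*(-10749 - 16836) = (-138 - 562)*(-10749 - 16836) = -700*(-27585) = 19309500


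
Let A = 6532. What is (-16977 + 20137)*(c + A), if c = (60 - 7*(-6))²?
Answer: 53517760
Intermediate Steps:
c = 10404 (c = (60 + 42)² = 102² = 10404)
(-16977 + 20137)*(c + A) = (-16977 + 20137)*(10404 + 6532) = 3160*16936 = 53517760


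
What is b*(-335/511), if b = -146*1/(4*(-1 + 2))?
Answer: 335/14 ≈ 23.929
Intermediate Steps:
b = -73/2 (b = -146/(4*1) = -146/4 = -146*¼ = -73/2 ≈ -36.500)
b*(-335/511) = -(-24455)/(2*511) = -73/2*(-335/511) = 335/14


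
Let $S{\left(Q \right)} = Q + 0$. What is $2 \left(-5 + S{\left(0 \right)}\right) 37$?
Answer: $-370$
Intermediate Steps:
$S{\left(Q \right)} = Q$
$2 \left(-5 + S{\left(0 \right)}\right) 37 = 2 \left(-5 + 0\right) 37 = 2 \left(-5\right) 37 = \left(-10\right) 37 = -370$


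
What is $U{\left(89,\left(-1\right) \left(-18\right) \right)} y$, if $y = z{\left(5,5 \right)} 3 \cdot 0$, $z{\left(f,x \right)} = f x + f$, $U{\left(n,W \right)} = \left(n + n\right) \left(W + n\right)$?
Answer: $0$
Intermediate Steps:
$U{\left(n,W \right)} = 2 n \left(W + n\right)$
$z{\left(f,x \right)} = f + f x$
$y = 0$ ($y = 5 \left(1 + 5\right) 3 \cdot 0 = 5 \cdot 6 \cdot 3 \cdot 0 = 30 \cdot 3 \cdot 0 = 90 \cdot 0 = 0$)
$U{\left(89,\left(-1\right) \left(-18\right) \right)} y = 2 \cdot 89 \left(\left(-1\right) \left(-18\right) + 89\right) 0 = 2 \cdot 89 \left(18 + 89\right) 0 = 2 \cdot 89 \cdot 107 \cdot 0 = 19046 \cdot 0 = 0$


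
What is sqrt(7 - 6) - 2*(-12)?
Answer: 25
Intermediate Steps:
sqrt(7 - 6) - 2*(-12) = sqrt(1) + 24 = 1 + 24 = 25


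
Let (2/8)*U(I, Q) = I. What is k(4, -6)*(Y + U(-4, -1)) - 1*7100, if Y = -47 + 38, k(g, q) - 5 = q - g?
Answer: -6975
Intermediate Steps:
k(g, q) = 5 + q - g (k(g, q) = 5 + (q - g) = 5 + q - g)
U(I, Q) = 4*I
Y = -9
k(4, -6)*(Y + U(-4, -1)) - 1*7100 = (5 - 6 - 1*4)*(-9 + 4*(-4)) - 1*7100 = (5 - 6 - 4)*(-9 - 16) - 7100 = -5*(-25) - 7100 = 125 - 7100 = -6975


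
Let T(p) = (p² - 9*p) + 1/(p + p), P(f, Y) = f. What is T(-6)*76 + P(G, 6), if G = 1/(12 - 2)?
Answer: 205013/30 ≈ 6833.8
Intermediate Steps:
G = ⅒ (G = 1/10 = ⅒ ≈ 0.10000)
T(p) = p² + 1/(2*p) - 9*p (T(p) = (p² - 9*p) + 1/(2*p) = p² + 1/(2*p) - 9*p)
T(-6)*76 + P(G, 6) = ((-6)² + (½)/(-6) - 9*(-6))*76 + ⅒ = (36 + (½)*(-⅙) + 54)*76 + ⅒ = (36 - 1/12 + 54)*76 + ⅒ = (1079/12)*76 + ⅒ = 20501/3 + ⅒ = 205013/30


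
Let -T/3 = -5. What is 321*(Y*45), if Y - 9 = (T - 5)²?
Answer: 1574505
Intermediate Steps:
T = 15 (T = -3*(-5) = 15)
Y = 109 (Y = 9 + (15 - 5)² = 9 + 10² = 9 + 100 = 109)
321*(Y*45) = 321*(109*45) = 321*4905 = 1574505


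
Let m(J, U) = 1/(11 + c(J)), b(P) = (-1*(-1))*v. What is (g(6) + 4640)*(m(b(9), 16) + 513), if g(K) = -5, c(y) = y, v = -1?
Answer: 4756437/2 ≈ 2.3782e+6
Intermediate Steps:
b(P) = -1 (b(P) = -1*(-1)*(-1) = 1*(-1) = -1)
m(J, U) = 1/(11 + J)
(g(6) + 4640)*(m(b(9), 16) + 513) = (-5 + 4640)*(1/(11 - 1) + 513) = 4635*(1/10 + 513) = 4635*(5131/10) = 4756437/2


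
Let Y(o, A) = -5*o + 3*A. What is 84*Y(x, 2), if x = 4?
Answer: -1176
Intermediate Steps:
84*Y(x, 2) = 84*(-5*4 + 3*2) = 84*(-20 + 6) = 84*(-14) = -1176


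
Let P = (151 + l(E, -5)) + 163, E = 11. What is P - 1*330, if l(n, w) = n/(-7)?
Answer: -123/7 ≈ -17.571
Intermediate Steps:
l(n, w) = -n/7 (l(n, w) = n*(-1/7) = -n/7)
P = 2187/7 (P = (151 - 1/7*11) + 163 = (151 - 11/7) + 163 = 1046/7 + 163 = 2187/7 ≈ 312.43)
P - 1*330 = 2187/7 - 1*330 = 2187/7 - 330 = -123/7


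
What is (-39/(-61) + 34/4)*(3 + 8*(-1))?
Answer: -5575/122 ≈ -45.697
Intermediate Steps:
(-39/(-61) + 34/4)*(3 + 8*(-1)) = (-39*(-1/61) + 34*(¼))*(3 - 8) = (39/61 + 17/2)*(-5) = (1115/122)*(-5) = -5575/122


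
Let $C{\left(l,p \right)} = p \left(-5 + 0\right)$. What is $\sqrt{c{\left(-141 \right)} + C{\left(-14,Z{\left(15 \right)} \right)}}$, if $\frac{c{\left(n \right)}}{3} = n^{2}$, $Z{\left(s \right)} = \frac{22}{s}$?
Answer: $\frac{\sqrt{536721}}{3} \approx 244.2$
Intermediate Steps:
$c{\left(n \right)} = 3 n^{2}$
$C{\left(l,p \right)} = - 5 p$ ($C{\left(l,p \right)} = p \left(-5\right) = - 5 p$)
$\sqrt{c{\left(-141 \right)} + C{\left(-14,Z{\left(15 \right)} \right)}} = \sqrt{3 \left(-141\right)^{2} - 5 \cdot \frac{22}{15}} = \sqrt{3 \cdot 19881 - 5 \cdot 22 \cdot \frac{1}{15}} = \sqrt{59643 - \frac{22}{3}} = \sqrt{\frac{178907}{3}} = \frac{\sqrt{536721}}{3}$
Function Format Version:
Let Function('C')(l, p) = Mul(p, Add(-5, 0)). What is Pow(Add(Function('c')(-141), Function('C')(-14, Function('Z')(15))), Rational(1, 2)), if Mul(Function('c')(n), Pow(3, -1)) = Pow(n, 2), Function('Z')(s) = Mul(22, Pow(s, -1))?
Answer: Mul(Rational(1, 3), Pow(536721, Rational(1, 2))) ≈ 244.20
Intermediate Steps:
Function('c')(n) = Mul(3, Pow(n, 2))
Function('C')(l, p) = Mul(-5, p) (Function('C')(l, p) = Mul(p, -5) = Mul(-5, p))
Pow(Add(Function('c')(-141), Function('C')(-14, Function('Z')(15))), Rational(1, 2)) = Pow(Add(Mul(3, Pow(-141, 2)), Mul(-5, Mul(22, Pow(15, -1)))), Rational(1, 2)) = Pow(Add(Mul(3, 19881), Mul(-5, Mul(22, Rational(1, 15)))), Rational(1, 2)) = Pow(Add(59643, Mul(-5, Rational(22, 15))), Rational(1, 2)) = Pow(Add(59643, Rational(-22, 3)), Rational(1, 2)) = Pow(Rational(178907, 3), Rational(1, 2)) = Mul(Rational(1, 3), Pow(536721, Rational(1, 2)))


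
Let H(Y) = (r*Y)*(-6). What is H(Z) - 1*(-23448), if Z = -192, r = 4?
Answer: 28056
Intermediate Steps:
H(Y) = -24*Y (H(Y) = (4*Y)*(-6) = -24*Y)
H(Z) - 1*(-23448) = -24*(-192) - 1*(-23448) = 4608 + 23448 = 28056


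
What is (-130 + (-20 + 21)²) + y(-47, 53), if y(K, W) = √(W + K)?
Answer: -129 + √6 ≈ -126.55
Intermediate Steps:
y(K, W) = √(K + W)
(-130 + (-20 + 21)²) + y(-47, 53) = (-130 + (-20 + 21)²) + √(-47 + 53) = (-130 + 1²) + √6 = (-130 + 1) + √6 = -129 + √6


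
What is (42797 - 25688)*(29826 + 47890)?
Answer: 1329643044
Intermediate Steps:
(42797 - 25688)*(29826 + 47890) = 17109*77716 = 1329643044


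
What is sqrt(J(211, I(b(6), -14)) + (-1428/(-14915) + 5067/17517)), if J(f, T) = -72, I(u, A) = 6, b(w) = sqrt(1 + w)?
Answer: 3*I*sqrt(60351063283000245)/87088685 ≈ 8.4626*I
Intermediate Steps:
sqrt(J(211, I(b(6), -14)) + (-1428/(-14915) + 5067/17517)) = sqrt(-72 + (-1428/(-14915) + 5067/17517)) = sqrt(-72 + (-1428*(-1/14915) + 5067*(1/17517))) = sqrt(-72 + (1428/14915 + 1689/5839)) = sqrt(-72 + 33529527/87088685) = sqrt(-6236855793/87088685) = 3*I*sqrt(60351063283000245)/87088685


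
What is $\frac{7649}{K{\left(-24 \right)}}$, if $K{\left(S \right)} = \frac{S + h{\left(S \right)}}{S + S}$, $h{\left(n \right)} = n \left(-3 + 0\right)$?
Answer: $-7649$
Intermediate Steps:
$h{\left(n \right)} = - 3 n$ ($h{\left(n \right)} = n \left(-3\right) = - 3 n$)
$K{\left(S \right)} = -1$ ($K{\left(S \right)} = \frac{S - 3 S}{S + S} = \frac{\left(-2\right) S}{2 S} = - 2 S \frac{1}{2 S} = -1$)
$\frac{7649}{K{\left(-24 \right)}} = \frac{7649}{-1} = 7649 \left(-1\right) = -7649$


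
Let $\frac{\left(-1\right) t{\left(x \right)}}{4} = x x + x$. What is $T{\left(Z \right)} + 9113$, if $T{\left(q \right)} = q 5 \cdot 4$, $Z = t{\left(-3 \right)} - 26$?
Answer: $8113$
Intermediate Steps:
$t{\left(x \right)} = - 4 x - 4 x^{2}$ ($t{\left(x \right)} = - 4 \left(x x + x\right) = - 4 \left(x^{2} + x\right) = - 4 \left(x + x^{2}\right) = - 4 x - 4 x^{2}$)
$Z = -50$ ($Z = \left(-4\right) \left(-3\right) \left(1 - 3\right) - 26 = \left(-4\right) \left(-3\right) \left(-2\right) - 26 = -24 - 26 = -50$)
$T{\left(q \right)} = 20 q$ ($T{\left(q \right)} = 5 q 4 = 20 q$)
$T{\left(Z \right)} + 9113 = 20 \left(-50\right) + 9113 = -1000 + 9113 = 8113$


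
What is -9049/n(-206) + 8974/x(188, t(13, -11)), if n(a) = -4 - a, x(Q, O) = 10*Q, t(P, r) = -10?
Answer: -3799843/94940 ≈ -40.024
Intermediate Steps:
-9049/n(-206) + 8974/x(188, t(13, -11)) = -9049/(-4 - 1*(-206)) + 8974/((10*188)) = -9049/(-4 + 206) + 8974/1880 = -9049/202 + 8974*(1/1880) = -9049*1/202 + 4487/940 = -9049/202 + 4487/940 = -3799843/94940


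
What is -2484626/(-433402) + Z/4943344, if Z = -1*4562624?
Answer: 322028458203/66951724259 ≈ 4.8099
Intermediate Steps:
Z = -4562624
-2484626/(-433402) + Z/4943344 = -2484626/(-433402) - 4562624/4943344 = -2484626*(-1/433402) - 4562624*1/4943344 = 1242313/216701 - 285164/308959 = 322028458203/66951724259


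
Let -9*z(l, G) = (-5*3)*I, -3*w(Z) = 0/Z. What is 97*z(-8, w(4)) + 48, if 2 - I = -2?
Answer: 2084/3 ≈ 694.67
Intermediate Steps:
I = 4 (I = 2 - 1*(-2) = 2 + 2 = 4)
w(Z) = 0 (w(Z) = -0/Z = -1/3*0 = 0)
z(l, G) = 20/3 (z(l, G) = -(-5*3)*4/9 = -(-5)*4/3 = -1/9*(-60) = 20/3)
97*z(-8, w(4)) + 48 = 97*(20/3) + 48 = 1940/3 + 48 = 2084/3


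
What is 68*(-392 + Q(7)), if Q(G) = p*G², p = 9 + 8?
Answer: 29988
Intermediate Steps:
p = 17
Q(G) = 17*G²
68*(-392 + Q(7)) = 68*(-392 + 17*7²) = 68*(-392 + 17*49) = 68*(-392 + 833) = 68*441 = 29988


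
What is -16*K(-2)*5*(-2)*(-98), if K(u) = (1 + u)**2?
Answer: -15680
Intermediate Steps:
-16*K(-2)*5*(-2)*(-98) = -16*(1 - 2)**2*5*(-2)*(-98) = -16*(-1)**2*5*(-2)*(-98) = -16*1*5*(-2)*(-98) = -80*(-2)*(-98) = -16*(-10)*(-98) = 160*(-98) = -15680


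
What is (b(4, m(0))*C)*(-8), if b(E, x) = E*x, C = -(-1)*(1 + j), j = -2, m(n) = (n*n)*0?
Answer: 0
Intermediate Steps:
m(n) = 0 (m(n) = n²*0 = 0)
C = -1 (C = -(-1)*(1 - 2) = -(-1)*(-1) = -1*1 = -1)
(b(4, m(0))*C)*(-8) = ((4*0)*(-1))*(-8) = (0*(-1))*(-8) = 0*(-8) = 0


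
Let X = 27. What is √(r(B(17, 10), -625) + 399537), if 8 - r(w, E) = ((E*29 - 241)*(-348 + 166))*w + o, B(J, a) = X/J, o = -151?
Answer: 2*I*√354686691/17 ≈ 2215.7*I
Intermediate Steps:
B(J, a) = 27/J
r(w, E) = 159 - w*(43862 - 5278*E) (r(w, E) = 8 - (((E*29 - 241)*(-348 + 166))*w - 151) = 8 - (((29*E - 241)*(-182))*w - 151) = 8 - (((-241 + 29*E)*(-182))*w - 151) = 8 - ((43862 - 5278*E)*w - 151) = 8 - (w*(43862 - 5278*E) - 151) = 8 - (-151 + w*(43862 - 5278*E)) = 8 + (151 - w*(43862 - 5278*E)) = 159 - w*(43862 - 5278*E))
√(r(B(17, 10), -625) + 399537) = √((159 - 1184274/17 + 5278*(-625)*(27/17)) + 399537) = √((159 - 1184274/17 + 5278*(-625)*(27*(1/17))) + 399537) = √((159 - 43862*27/17 + 5278*(-625)*(27/17)) + 399537) = √((159 - 1184274/17 - 89066250/17) + 399537) = √(-90247821/17 + 399537) = √(-83455692/17) = 2*I*√354686691/17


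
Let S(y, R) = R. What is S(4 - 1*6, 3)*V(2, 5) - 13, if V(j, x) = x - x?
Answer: -13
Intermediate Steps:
V(j, x) = 0
S(4 - 1*6, 3)*V(2, 5) - 13 = 3*0 - 13 = 0 - 13 = -13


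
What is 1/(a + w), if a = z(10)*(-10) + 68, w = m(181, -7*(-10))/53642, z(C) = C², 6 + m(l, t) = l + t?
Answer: -53642/49994099 ≈ -0.0010730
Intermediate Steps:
m(l, t) = -6 + l + t (m(l, t) = -6 + (l + t) = -6 + l + t)
w = 245/53642 (w = (-6 + 181 - 7*(-10))/53642 = (-6 + 181 + 70)*(1/53642) = 245*(1/53642) = 245/53642 ≈ 0.0045673)
a = -932 (a = 10²*(-10) + 68 = 100*(-10) + 68 = -1000 + 68 = -932)
1/(a + w) = 1/(-932 + 245/53642) = 1/(-49994099/53642) = -53642/49994099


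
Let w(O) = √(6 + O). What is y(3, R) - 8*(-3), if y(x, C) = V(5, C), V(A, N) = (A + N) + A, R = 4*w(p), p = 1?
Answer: 34 + 4*√7 ≈ 44.583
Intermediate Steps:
R = 4*√7 (R = 4*√(6 + 1) = 4*√7 ≈ 10.583)
V(A, N) = N + 2*A
y(x, C) = 10 + C (y(x, C) = C + 2*5 = C + 10 = 10 + C)
y(3, R) - 8*(-3) = (10 + 4*√7) - 8*(-3) = (10 + 4*√7) + 24 = 34 + 4*√7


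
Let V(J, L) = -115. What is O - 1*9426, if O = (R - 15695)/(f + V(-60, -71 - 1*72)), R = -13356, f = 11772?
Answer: -109907933/11657 ≈ -9428.5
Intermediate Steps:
O = -29051/11657 (O = (-13356 - 15695)/(11772 - 115) = -29051/11657 ≈ -2.4921)
O - 1*9426 = -29051/11657 - 1*9426 = -29051/11657 - 9426 = -109907933/11657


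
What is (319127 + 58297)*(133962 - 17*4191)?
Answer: 23670146160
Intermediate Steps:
(319127 + 58297)*(133962 - 17*4191) = 377424*(133962 - 71247) = 377424*62715 = 23670146160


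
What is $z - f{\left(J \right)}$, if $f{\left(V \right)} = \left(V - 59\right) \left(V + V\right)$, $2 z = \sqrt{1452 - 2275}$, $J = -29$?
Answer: $-5104 + \frac{i \sqrt{823}}{2} \approx -5104.0 + 14.344 i$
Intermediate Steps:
$z = \frac{i \sqrt{823}}{2}$ ($z = \frac{\sqrt{1452 - 2275}}{2} = \frac{\sqrt{-823}}{2} = \frac{i \sqrt{823}}{2} \approx 14.344 i$)
$f{\left(V \right)} = 2 V \left(-59 + V\right)$ ($f{\left(V \right)} = \left(-59 + V\right) 2 V = 2 V \left(-59 + V\right)$)
$z - f{\left(J \right)} = \frac{i \sqrt{823}}{2} - 2 \left(-29\right) \left(-59 - 29\right) = \frac{i \sqrt{823}}{2} - 2 \left(-29\right) \left(-88\right) = \frac{i \sqrt{823}}{2} - 5104 = -5104 + \frac{i \sqrt{823}}{2}$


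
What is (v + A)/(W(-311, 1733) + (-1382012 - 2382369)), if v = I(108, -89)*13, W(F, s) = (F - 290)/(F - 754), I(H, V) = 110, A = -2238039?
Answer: 2381988585/4009065164 ≈ 0.59415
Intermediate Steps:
W(F, s) = (-290 + F)/(-754 + F)
v = 1430 (v = 110*13 = 1430)
(v + A)/(W(-311, 1733) + (-1382012 - 2382369)) = (1430 - 2238039)/((-290 - 311)/(-754 - 311) + (-1382012 - 2382369)) = -2236609/(-601/(-1065) - 3764381) = -2236609/(-1/1065*(-601) - 3764381) = -2236609/(601/1065 - 3764381) = -2236609/(-4009065164/1065) = -2236609*(-1065/4009065164) = 2381988585/4009065164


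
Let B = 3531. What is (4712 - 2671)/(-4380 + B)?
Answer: -2041/849 ≈ -2.4040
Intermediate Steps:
(4712 - 2671)/(-4380 + B) = (4712 - 2671)/(-4380 + 3531) = 2041/(-849) = 2041*(-1/849) = -2041/849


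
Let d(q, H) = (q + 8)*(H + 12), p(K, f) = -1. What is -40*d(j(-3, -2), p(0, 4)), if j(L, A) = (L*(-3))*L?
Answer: 8360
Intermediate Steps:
j(L, A) = -3*L**2 (j(L, A) = (-3*L)*L = -3*L**2)
d(q, H) = (8 + q)*(12 + H)
-40*d(j(-3, -2), p(0, 4)) = -40*(96 + 8*(-1) + 12*(-3*(-3)**2) - (-3)*(-3)**2) = -40*(96 - 8 + 12*(-3*9) - (-3)*9) = -40*(96 - 8 + 12*(-27) - 1*(-27)) = -40*(96 - 8 - 324 + 27) = -40*(-209) = 8360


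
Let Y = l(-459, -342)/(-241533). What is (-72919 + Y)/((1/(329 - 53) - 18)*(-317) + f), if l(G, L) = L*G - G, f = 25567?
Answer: -540116736096/231630978947 ≈ -2.3318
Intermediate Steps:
l(G, L) = -G + G*L (l(G, L) = G*L - G = -G + G*L)
Y = -17493/26837 (Y = -459*(-1 - 342)/(-241533) = -459*(-343)*(-1/241533) = 157437*(-1/241533) = -17493/26837 ≈ -0.65182)
(-72919 + Y)/((1/(329 - 53) - 18)*(-317) + f) = (-72919 - 17493/26837)/((1/(329 - 53) - 18)*(-317) + 25567) = -1956944696/(26837*((1/276 - 18)*(-317) + 25567)) = -1956944696/(26837*(-4967/276*(-317) + 25567)) = -1956944696/(26837*(1574539/276 + 25567)) = -1956944696/(26837*8631031/276) = -1956944696/26837*276/8631031 = -540116736096/231630978947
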